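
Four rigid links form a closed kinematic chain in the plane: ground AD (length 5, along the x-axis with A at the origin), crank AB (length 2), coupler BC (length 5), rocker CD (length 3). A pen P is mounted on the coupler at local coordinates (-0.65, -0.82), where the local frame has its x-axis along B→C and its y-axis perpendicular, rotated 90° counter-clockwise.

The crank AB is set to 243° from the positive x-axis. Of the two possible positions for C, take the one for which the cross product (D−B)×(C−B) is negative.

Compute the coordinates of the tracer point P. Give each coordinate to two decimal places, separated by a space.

A=(0,0), D=(5.00,0)
B = A + 2.00·(cos243°, sin243°) = (-0.9080, -1.7820)
|BD| = 6.1709
circle(B,5.00) ∩ circle(D,3.00): a=4.3819, h=2.4082
  candidates: C₊=(2.5918,1.7890) cross=14.861; C₋=(3.9826,-2.8222) cross=-14.861
  mode - wants cross < 0 → take C=(3.9826,-2.8222) (cross=-14.861)
ex = (C−B)/|BC| = (0.9781,-0.2080); ey = (0.2080,0.9781)
P = B + -0.65·ex + -0.82·ey = (-1.7144,-2.4488)

-1.71 -2.45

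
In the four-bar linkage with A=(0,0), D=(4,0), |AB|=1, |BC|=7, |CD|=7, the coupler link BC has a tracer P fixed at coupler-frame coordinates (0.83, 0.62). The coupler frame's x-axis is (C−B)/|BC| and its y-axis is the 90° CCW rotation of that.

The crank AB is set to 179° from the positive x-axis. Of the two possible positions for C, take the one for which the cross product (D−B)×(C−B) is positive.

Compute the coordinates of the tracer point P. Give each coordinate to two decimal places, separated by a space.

A=(0,0), D=(4.00,0)
B = A + 1.00·(cos179°, sin179°) = (-0.9998, 0.0175)
|BD| = 4.9999
circle(B,7.00) ∩ circle(D,7.00): a=2.4999, h=6.5384
  candidates: C₊=(1.5229,6.5471) cross=32.691; C₋=(1.4773,-6.5296) cross=-32.691
  mode + wants cross > 0 → take C=(1.5229,6.5471) (cross=32.691)
ex = (C−B)/|BC| = (0.3604,0.9328); ey = (-0.9328,0.3604)
P = B + 0.83·ex + 0.62·ey = (-1.2791,1.0151)

-1.28 1.02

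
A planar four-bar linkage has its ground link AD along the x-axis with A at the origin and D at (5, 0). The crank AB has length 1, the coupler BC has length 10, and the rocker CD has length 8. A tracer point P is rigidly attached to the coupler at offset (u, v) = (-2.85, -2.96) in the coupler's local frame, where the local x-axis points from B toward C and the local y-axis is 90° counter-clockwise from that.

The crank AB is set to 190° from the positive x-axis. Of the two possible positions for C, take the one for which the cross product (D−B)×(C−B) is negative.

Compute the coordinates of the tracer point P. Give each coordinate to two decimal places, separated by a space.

-5.08 0.21

A=(0,0), D=(5.00,0)
B = A + 1.00·(cos190°, sin190°) = (-0.9848, -0.1736)
|BD| = 5.9873
circle(B,10.00) ∩ circle(D,8.00): a=6.0000, h=8.0000
  candidates: C₊=(4.7807,7.9970) cross=47.899; C₋=(5.2447,-7.9963) cross=-47.899
  mode - wants cross < 0 → take C=(5.2447,-7.9963) (cross=-47.899)
ex = (C−B)/|BC| = (0.6230,-0.7823); ey = (0.7823,0.6230)
P = B + -2.85·ex + -2.96·ey = (-5.0757,0.2119)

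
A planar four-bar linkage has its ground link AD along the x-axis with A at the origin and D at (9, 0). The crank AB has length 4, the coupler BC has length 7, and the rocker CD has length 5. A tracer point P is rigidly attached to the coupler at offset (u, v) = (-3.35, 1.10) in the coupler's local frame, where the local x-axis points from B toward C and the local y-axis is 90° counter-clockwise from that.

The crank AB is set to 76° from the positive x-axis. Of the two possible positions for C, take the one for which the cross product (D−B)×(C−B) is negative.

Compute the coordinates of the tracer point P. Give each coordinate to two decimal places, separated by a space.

0.23 7.33

A=(0,0), D=(9.00,0)
B = A + 4.00·(cos76°, sin76°) = (0.9677, 3.8812)
|BD| = 8.9209
circle(B,7.00) ∩ circle(D,5.00): a=5.8056, h=3.9109
  candidates: C₊=(7.8965,4.8767) cross=34.889; C₋=(4.4935,-2.1660) cross=-34.889
  mode - wants cross < 0 → take C=(4.4935,-2.1660) (cross=-34.889)
ex = (C−B)/|BC| = (0.5037,-0.8639); ey = (0.8639,0.5037)
P = B + -3.35·ex + 1.10·ey = (0.2306,7.3293)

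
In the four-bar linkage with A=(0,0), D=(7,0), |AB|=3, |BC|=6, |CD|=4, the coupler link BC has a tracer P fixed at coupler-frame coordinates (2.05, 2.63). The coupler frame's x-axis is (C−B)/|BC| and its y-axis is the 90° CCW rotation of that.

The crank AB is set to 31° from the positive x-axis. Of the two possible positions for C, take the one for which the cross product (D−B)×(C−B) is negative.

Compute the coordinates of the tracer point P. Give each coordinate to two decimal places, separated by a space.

5.87 1.03

A=(0,0), D=(7.00,0)
B = A + 3.00·(cos31°, sin31°) = (2.5715, 1.5451)
|BD| = 4.6903
circle(B,6.00) ∩ circle(D,4.00): a=4.4772, h=3.9943
  candidates: C₊=(8.1146,3.8416) cross=18.735; C₋=(5.4830,-3.7012) cross=-18.735
  mode - wants cross < 0 → take C=(5.4830,-3.7012) (cross=-18.735)
ex = (C−B)/|BC| = (0.4852,-0.8744); ey = (0.8744,0.4852)
P = B + 2.05·ex + 2.63·ey = (5.8659,1.0288)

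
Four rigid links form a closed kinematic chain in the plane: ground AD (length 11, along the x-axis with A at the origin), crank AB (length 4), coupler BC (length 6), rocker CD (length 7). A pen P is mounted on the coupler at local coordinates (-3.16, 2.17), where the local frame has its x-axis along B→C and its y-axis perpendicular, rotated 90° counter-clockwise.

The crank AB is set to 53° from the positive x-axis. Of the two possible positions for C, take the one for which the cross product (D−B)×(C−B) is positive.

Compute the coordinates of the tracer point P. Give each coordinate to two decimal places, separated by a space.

-1.41 3.53

A=(0,0), D=(11.00,0)
B = A + 4.00·(cos53°, sin53°) = (2.4073, 3.1945)
|BD| = 9.1673
circle(B,6.00) ∩ circle(D,7.00): a=3.8746, h=4.5812
  candidates: C₊=(7.6354,6.1384) cross=41.997; C₋=(4.4426,-2.4497) cross=-41.997
  mode + wants cross > 0 → take C=(7.6354,6.1384) (cross=41.997)
ex = (C−B)/|BC| = (0.8714,0.4906); ey = (-0.4906,0.8714)
P = B + -3.16·ex + 2.17·ey = (-1.4109,3.5350)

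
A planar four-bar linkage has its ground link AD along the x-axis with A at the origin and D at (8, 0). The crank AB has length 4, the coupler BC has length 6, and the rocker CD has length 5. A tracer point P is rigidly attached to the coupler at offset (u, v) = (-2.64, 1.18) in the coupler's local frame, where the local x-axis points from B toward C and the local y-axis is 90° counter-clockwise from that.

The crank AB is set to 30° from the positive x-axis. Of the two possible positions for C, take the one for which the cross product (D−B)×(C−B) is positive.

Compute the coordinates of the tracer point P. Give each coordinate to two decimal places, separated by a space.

0.59 1.73

A=(0,0), D=(8.00,0)
B = A + 4.00·(cos30°, sin30°) = (3.4641, 2.0000)
|BD| = 4.9573
circle(B,6.00) ∩ circle(D,5.00): a=3.5881, h=4.8089
  candidates: C₊=(8.6874,4.9525) cross=23.839; C₋=(4.8071,-3.8478) cross=-23.839
  mode + wants cross > 0 → take C=(8.6874,4.9525) (cross=23.839)
ex = (C−B)/|BC| = (0.8705,0.4921); ey = (-0.4921,0.8705)
P = B + -2.64·ex + 1.18·ey = (0.5852,1.7281)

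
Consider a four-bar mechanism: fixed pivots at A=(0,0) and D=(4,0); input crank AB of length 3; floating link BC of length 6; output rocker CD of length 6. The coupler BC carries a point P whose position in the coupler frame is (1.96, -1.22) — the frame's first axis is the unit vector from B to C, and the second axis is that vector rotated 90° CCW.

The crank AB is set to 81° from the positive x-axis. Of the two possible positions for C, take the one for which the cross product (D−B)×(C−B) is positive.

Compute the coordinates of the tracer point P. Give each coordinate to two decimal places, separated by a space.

A=(0,0), D=(4.00,0)
B = A + 3.00·(cos81°, sin81°) = (0.4693, 2.9631)
|BD| = 4.6093
circle(B,6.00) ∩ circle(D,6.00): a=2.3046, h=5.5397
  candidates: C₊=(5.7958,5.7249) cross=25.534; C₋=(-1.3265,-2.7619) cross=-25.534
  mode + wants cross > 0 → take C=(5.7958,5.7249) (cross=25.534)
ex = (C−B)/|BC| = (0.8878,0.4603); ey = (-0.4603,0.8878)
P = B + 1.96·ex + -1.22·ey = (2.7709,2.7822)

2.77 2.78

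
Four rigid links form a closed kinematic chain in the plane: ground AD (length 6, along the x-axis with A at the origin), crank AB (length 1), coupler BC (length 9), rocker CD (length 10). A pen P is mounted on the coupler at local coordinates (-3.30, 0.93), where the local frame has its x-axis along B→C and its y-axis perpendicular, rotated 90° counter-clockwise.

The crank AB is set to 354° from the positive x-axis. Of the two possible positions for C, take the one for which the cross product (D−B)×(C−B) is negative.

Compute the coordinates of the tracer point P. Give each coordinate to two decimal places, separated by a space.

A=(0,0), D=(6.00,0)
B = A + 1.00·(cos354°, sin354°) = (0.9945, -0.1045)
|BD| = 5.0066
circle(B,9.00) ∩ circle(D,10.00): a=0.6058, h=8.9796
  candidates: C₊=(1.4127,8.8858) cross=44.957; C₋=(1.7876,-9.0695) cross=-44.957
  mode - wants cross < 0 → take C=(1.7876,-9.0695) (cross=-44.957)
ex = (C−B)/|BC| = (0.0881,-0.9961); ey = (0.9961,0.0881)
P = B + -3.30·ex + 0.93·ey = (1.6301,3.2646)

1.63 3.26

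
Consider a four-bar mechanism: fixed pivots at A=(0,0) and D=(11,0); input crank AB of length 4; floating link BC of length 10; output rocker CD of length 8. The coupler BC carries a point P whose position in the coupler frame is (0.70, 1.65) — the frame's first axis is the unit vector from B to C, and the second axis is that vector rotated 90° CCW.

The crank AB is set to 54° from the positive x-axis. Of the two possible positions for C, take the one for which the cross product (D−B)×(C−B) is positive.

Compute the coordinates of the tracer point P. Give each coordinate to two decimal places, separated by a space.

2.18 5.02

A=(0,0), D=(11.00,0)
B = A + 4.00·(cos54°, sin54°) = (2.3511, 3.2361)
|BD| = 9.2344
circle(B,10.00) ∩ circle(D,8.00): a=6.5664, h=7.5420
  candidates: C₊=(11.1442,7.9987) cross=69.646; C₋=(5.8582,-6.1288) cross=-69.646
  mode + wants cross > 0 → take C=(11.1442,7.9987) (cross=69.646)
ex = (C−B)/|BC| = (0.8793,0.4763); ey = (-0.4763,0.8793)
P = B + 0.70·ex + 1.65·ey = (2.1808,5.0203)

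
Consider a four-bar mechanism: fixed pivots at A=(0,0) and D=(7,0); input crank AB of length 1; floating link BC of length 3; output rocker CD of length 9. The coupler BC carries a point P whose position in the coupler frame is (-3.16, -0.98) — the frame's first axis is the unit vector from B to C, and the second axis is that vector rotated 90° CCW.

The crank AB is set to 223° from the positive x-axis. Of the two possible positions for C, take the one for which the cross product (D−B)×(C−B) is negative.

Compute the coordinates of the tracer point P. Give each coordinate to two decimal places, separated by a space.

-1.17 2.60

A=(0,0), D=(7.00,0)
B = A + 1.00·(cos223°, sin223°) = (-0.7314, -0.6820)
|BD| = 7.7614
circle(B,3.00) ∩ circle(D,9.00): a=-0.7577, h=2.9027
  candidates: C₊=(-1.7412,2.1429) cross=22.529; C₋=(-1.2310,-3.6401) cross=-22.529
  mode - wants cross < 0 → take C=(-1.2310,-3.6401) (cross=-22.529)
ex = (C−B)/|BC| = (-0.1666,-0.9860); ey = (0.9860,-0.1666)
P = B + -3.16·ex + -0.98·ey = (-1.1713,2.5971)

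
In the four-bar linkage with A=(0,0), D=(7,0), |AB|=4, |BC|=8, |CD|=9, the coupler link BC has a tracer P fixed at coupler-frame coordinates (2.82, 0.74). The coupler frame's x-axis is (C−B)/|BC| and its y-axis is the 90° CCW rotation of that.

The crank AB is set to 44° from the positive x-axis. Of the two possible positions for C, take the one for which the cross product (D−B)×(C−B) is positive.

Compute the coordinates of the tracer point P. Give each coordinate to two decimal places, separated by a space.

4.10 5.42

A=(0,0), D=(7.00,0)
B = A + 4.00·(cos44°, sin44°) = (2.8774, 2.7786)
|BD| = 4.9716
circle(B,8.00) ∩ circle(D,9.00): a=0.7761, h=7.9623
  candidates: C₊=(7.9710,8.9475) cross=39.585; C₋=(-0.9292,-4.2577) cross=-39.585
  mode + wants cross > 0 → take C=(7.9710,8.9475) (cross=39.585)
ex = (C−B)/|BC| = (0.6367,0.7711); ey = (-0.7711,0.6367)
P = B + 2.82·ex + 0.74·ey = (4.1023,5.4243)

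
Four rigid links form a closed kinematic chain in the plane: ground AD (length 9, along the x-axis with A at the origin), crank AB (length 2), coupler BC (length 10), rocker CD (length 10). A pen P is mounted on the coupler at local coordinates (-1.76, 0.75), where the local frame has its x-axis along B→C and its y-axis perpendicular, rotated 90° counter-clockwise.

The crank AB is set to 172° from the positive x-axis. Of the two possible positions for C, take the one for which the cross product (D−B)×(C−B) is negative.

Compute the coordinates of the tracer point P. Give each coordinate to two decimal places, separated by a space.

-2.27 2.17

A=(0,0), D=(9.00,0)
B = A + 2.00·(cos172°, sin172°) = (-1.9805, 0.2783)
|BD| = 10.9841
circle(B,10.00) ∩ circle(D,10.00): a=5.4920, h=8.3569
  candidates: C₊=(3.7215,8.4934) cross=91.793; C₋=(3.2980,-8.2150) cross=-91.793
  mode - wants cross < 0 → take C=(3.2980,-8.2150) (cross=-91.793)
ex = (C−B)/|BC| = (0.5278,-0.8493); ey = (0.8493,0.5278)
P = B + -1.76·ex + 0.75·ey = (-2.2725,2.1691)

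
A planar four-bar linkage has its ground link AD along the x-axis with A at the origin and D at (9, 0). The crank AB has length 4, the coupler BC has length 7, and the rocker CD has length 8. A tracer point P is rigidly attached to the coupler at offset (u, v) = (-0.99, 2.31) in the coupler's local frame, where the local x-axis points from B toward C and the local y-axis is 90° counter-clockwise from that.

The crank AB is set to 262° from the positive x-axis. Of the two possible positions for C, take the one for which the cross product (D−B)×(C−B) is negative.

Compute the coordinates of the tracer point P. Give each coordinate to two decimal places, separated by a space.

-0.34 -1.46

A=(0,0), D=(9.00,0)
B = A + 4.00·(cos262°, sin262°) = (-0.5567, -3.9611)
|BD| = 10.3451
circle(B,7.00) ∩ circle(D,8.00): a=4.4476, h=5.4055
  candidates: C₊=(1.4822,2.7354) cross=55.920; C₋=(5.6217,-7.2517) cross=-55.920
  mode - wants cross < 0 → take C=(5.6217,-7.2517) (cross=-55.920)
ex = (C−B)/|BC| = (0.8826,-0.4701); ey = (0.4701,0.8826)
P = B + -0.99·ex + 2.31·ey = (-0.3446,-1.4568)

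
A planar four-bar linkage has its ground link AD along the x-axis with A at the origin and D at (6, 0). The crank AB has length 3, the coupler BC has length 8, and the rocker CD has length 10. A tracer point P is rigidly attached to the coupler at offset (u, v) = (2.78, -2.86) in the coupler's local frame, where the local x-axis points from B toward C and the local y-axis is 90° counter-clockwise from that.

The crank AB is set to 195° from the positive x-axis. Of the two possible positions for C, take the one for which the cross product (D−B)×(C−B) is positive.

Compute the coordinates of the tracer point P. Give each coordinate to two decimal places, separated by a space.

A=(0,0), D=(6.00,0)
B = A + 3.00·(cos195°, sin195°) = (-2.8978, -0.7765)
|BD| = 8.9316
circle(B,8.00) ∩ circle(D,10.00): a=2.4505, h=7.6155
  candidates: C₊=(-1.1186,7.0232) cross=68.018; C₋=(0.2055,-8.1501) cross=-68.018
  mode + wants cross > 0 → take C=(-1.1186,7.0232) (cross=68.018)
ex = (C−B)/|BC| = (0.2224,0.9750); ey = (-0.9750,0.2224)
P = B + 2.78·ex + -2.86·ey = (0.5089,1.2979)

0.51 1.30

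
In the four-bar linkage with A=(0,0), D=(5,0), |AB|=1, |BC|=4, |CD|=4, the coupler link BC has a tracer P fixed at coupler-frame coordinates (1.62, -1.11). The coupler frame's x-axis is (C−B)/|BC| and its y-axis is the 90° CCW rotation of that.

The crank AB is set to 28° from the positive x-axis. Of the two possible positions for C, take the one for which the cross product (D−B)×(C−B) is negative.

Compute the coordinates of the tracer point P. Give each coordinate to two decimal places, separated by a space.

A=(0,0), D=(5.00,0)
B = A + 1.00·(cos28°, sin28°) = (0.8829, 0.4695)
|BD| = 4.1437
circle(B,4.00) ∩ circle(D,4.00): a=2.0719, h=3.4216
  candidates: C₊=(3.3291,3.6343) cross=14.178; C₋=(2.5538,-3.1648) cross=-14.178
  mode - wants cross < 0 → take C=(2.5538,-3.1648) (cross=-14.178)
ex = (C−B)/|BC| = (0.4177,-0.9086); ey = (0.9086,0.4177)
P = B + 1.62·ex + -1.11·ey = (0.5511,-1.4661)

0.55 -1.47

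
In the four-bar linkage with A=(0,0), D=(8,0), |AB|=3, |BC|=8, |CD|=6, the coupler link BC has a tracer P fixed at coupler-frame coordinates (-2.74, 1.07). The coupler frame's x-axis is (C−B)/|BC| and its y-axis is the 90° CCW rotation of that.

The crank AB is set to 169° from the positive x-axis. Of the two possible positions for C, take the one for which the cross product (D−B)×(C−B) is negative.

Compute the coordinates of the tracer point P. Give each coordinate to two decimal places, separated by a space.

A=(0,0), D=(8.00,0)
B = A + 3.00·(cos169°, sin169°) = (-2.9449, 0.5724)
|BD| = 10.9598
circle(B,8.00) ∩ circle(D,6.00): a=6.7573, h=4.2824
  candidates: C₊=(4.0269,4.4960) cross=46.934; C₋=(3.5795,-4.0570) cross=-46.934
  mode - wants cross < 0 → take C=(3.5795,-4.0570) (cross=-46.934)
ex = (C−B)/|BC| = (0.8156,-0.5787); ey = (0.5787,0.8156)
P = B + -2.74·ex + 1.07·ey = (-4.5603,3.0307)

-4.56 3.03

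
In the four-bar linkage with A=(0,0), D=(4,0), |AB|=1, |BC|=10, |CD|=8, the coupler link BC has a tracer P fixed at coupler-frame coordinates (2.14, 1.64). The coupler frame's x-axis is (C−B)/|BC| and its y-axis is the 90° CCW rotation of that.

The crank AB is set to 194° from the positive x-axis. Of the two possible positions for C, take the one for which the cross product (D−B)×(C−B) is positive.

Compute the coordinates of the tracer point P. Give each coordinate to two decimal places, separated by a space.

-1.09 2.45

A=(0,0), D=(4.00,0)
B = A + 1.00·(cos194°, sin194°) = (-0.9703, -0.2419)
|BD| = 4.9762
circle(B,10.00) ∩ circle(D,8.00): a=6.1053, h=7.9199
  candidates: C₊=(4.7428,7.9654) cross=39.411; C₋=(5.5128,-7.8557) cross=-39.411
  mode + wants cross > 0 → take C=(4.7428,7.9654) (cross=39.411)
ex = (C−B)/|BC| = (0.5713,0.8207); ey = (-0.8207,0.5713)
P = B + 2.14·ex + 1.64·ey = (-1.0937,2.4514)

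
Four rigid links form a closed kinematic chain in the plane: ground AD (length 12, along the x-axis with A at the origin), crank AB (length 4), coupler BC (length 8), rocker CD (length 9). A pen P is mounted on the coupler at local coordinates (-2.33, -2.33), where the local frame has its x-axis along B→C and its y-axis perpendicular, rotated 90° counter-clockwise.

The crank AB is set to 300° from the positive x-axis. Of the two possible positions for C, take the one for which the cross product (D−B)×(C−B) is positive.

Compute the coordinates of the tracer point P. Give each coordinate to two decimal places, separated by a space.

3.65 -6.32

A=(0,0), D=(12.00,0)
B = A + 4.00·(cos300°, sin300°) = (2.0000, -3.4641)
|BD| = 10.5830
circle(B,8.00) ∩ circle(D,9.00): a=4.4883, h=6.6223
  candidates: C₊=(4.0734,4.2625) cross=70.084; C₋=(8.4087,-8.2524) cross=-70.084
  mode + wants cross > 0 → take C=(4.0734,4.2625) (cross=70.084)
ex = (C−B)/|BC| = (0.2592,0.9658); ey = (-0.9658,0.2592)
P = B + -2.33·ex + -2.33·ey = (3.6465,-6.3184)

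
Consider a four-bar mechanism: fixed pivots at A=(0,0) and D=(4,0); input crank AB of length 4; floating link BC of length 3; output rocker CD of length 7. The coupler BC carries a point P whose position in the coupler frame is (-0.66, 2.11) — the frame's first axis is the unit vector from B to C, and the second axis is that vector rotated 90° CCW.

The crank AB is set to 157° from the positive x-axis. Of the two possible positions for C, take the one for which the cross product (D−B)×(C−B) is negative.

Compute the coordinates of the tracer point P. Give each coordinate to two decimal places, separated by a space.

A=(0,0), D=(4.00,0)
B = A + 4.00·(cos157°, sin157°) = (-3.6820, 1.5629)
|BD| = 7.8394
circle(B,3.00) ∩ circle(D,7.00): a=1.3685, h=2.6697
  candidates: C₊=(-1.8088,3.9062) cross=20.929; C₋=(-2.8733,-1.3260) cross=-20.929
  mode - wants cross < 0 → take C=(-2.8733,-1.3260) (cross=-20.929)
ex = (C−B)/|BC| = (0.2696,-0.9630); ey = (0.9630,0.2696)
P = B + -0.66·ex + 2.11·ey = (-1.8281,2.7673)

-1.83 2.77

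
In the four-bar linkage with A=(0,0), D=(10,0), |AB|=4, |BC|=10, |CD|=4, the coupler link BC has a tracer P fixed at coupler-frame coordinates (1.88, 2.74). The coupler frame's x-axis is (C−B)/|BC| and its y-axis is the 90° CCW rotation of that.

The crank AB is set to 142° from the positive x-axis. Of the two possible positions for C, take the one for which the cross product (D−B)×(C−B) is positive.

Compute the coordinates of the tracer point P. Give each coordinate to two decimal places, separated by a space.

-1.27 5.20

A=(0,0), D=(10.00,0)
B = A + 4.00·(cos142°, sin142°) = (-3.1520, 2.4626)
|BD| = 13.3806
circle(B,10.00) ∩ circle(D,4.00): a=9.8292, h=1.8405
  candidates: C₊=(6.8480,2.4626) cross=24.626; C₋=(6.1705,-1.1554) cross=-24.626
  mode + wants cross > 0 → take C=(6.8480,2.4626) (cross=24.626)
ex = (C−B)/|BC| = (1.0000,0.0000); ey = (-0.0000,1.0000)
P = B + 1.88·ex + 2.74·ey = (-1.2720,5.2026)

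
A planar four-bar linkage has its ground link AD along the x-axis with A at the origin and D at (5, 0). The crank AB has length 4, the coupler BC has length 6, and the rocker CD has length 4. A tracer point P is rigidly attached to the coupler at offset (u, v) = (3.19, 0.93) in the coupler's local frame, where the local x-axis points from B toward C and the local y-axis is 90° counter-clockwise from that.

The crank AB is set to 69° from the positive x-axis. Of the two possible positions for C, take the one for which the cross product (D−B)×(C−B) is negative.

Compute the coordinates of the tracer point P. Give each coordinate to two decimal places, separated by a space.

A=(0,0), D=(5.00,0)
B = A + 4.00·(cos69°, sin69°) = (1.4335, 3.7343)
|BD| = 5.1638
circle(B,6.00) ∩ circle(D,4.00): a=4.5185, h=3.9476
  candidates: C₊=(7.4090,3.1932) cross=20.385; C₋=(1.6995,-2.2598) cross=-20.385
  mode - wants cross < 0 → take C=(1.6995,-2.2598) (cross=-20.385)
ex = (C−B)/|BC| = (0.0443,-0.9990); ey = (0.9990,0.0443)
P = B + 3.19·ex + 0.93·ey = (2.5040,0.5887)

2.50 0.59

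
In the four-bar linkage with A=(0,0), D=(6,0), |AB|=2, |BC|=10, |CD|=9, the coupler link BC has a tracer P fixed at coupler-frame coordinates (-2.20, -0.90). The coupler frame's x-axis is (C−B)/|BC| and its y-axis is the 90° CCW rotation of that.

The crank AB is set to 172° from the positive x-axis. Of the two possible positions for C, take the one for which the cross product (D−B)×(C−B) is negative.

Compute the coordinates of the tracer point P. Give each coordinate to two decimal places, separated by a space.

A=(0,0), D=(6.00,0)
B = A + 2.00·(cos172°, sin172°) = (-1.9805, 0.2783)
|BD| = 7.9854
circle(B,10.00) ∩ circle(D,9.00): a=5.1824, h=8.5524
  candidates: C₊=(3.4968,8.6449) cross=68.294; C₋=(2.9006,-8.4495) cross=-68.294
  mode - wants cross < 0 → take C=(2.9006,-8.4495) (cross=-68.294)
ex = (C−B)/|BC| = (0.4881,-0.8728); ey = (0.8728,0.4881)
P = B + -2.20·ex + -0.90·ey = (-3.8399,1.7592)

-3.84 1.76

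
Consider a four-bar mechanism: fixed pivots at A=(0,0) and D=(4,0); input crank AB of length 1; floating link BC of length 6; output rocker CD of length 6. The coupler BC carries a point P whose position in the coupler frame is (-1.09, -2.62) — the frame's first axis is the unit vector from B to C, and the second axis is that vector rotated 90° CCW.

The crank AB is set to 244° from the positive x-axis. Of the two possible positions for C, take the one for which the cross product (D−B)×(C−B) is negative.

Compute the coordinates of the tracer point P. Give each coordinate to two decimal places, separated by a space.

A=(0,0), D=(4.00,0)
B = A + 1.00·(cos244°, sin244°) = (-0.4384, -0.8988)
|BD| = 4.5285
circle(B,6.00) ∩ circle(D,6.00): a=2.2642, h=5.5564
  candidates: C₊=(0.6780,4.9964) cross=25.162; C₋=(2.8836,-5.8952) cross=-25.162
  mode - wants cross < 0 → take C=(2.8836,-5.8952) (cross=-25.162)
ex = (C−B)/|BC| = (0.5537,-0.8327); ey = (0.8327,0.5537)
P = B + -1.09·ex + -2.62·ey = (-3.2236,-1.4417)

-3.22 -1.44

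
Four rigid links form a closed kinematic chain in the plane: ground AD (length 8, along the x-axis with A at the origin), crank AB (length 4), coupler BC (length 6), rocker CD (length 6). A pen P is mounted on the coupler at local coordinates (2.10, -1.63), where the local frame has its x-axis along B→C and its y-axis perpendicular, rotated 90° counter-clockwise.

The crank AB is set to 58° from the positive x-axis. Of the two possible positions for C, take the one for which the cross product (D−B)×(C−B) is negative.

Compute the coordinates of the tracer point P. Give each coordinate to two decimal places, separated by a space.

0.66 1.17

A=(0,0), D=(8.00,0)
B = A + 4.00·(cos58°, sin58°) = (2.1197, 3.3922)
|BD| = 6.7886
circle(B,6.00) ∩ circle(D,6.00): a=3.3943, h=4.9476
  candidates: C₊=(7.5321,5.9817) cross=33.587; C₋=(2.5876,-2.5895) cross=-33.587
  mode - wants cross < 0 → take C=(2.5876,-2.5895) (cross=-33.587)
ex = (C−B)/|BC| = (0.0780,-0.9970); ey = (0.9970,0.0780)
P = B + 2.10·ex + -1.63·ey = (0.6584,1.1715)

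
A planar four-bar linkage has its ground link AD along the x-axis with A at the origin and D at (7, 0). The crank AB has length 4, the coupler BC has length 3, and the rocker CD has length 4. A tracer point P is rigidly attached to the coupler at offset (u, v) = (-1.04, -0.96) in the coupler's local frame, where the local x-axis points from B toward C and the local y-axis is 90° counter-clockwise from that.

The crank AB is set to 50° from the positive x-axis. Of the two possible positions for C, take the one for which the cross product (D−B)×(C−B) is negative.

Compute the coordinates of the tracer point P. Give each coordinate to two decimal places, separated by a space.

A=(0,0), D=(7.00,0)
B = A + 4.00·(cos50°, sin50°) = (2.5712, 3.0642)
|BD| = 5.3855
circle(B,3.00) ∩ circle(D,4.00): a=2.0429, h=2.1970
  candidates: C₊=(5.5011,3.7086) cross=11.832; C₋=(3.0011,0.0952) cross=-11.832
  mode - wants cross < 0 → take C=(3.0011,0.0952) (cross=-11.832)
ex = (C−B)/|BC| = (0.1433,-0.9897); ey = (0.9897,0.1433)
P = B + -1.04·ex + -0.96·ey = (1.4720,3.9558)

1.47 3.96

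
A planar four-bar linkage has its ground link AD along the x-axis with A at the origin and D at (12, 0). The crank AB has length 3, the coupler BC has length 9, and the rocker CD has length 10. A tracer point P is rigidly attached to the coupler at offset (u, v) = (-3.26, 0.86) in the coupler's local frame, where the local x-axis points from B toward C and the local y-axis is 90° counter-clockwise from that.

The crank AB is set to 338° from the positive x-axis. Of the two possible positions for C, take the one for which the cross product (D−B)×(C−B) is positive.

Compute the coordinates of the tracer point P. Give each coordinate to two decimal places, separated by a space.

A=(0,0), D=(12.00,0)
B = A + 3.00·(cos338°, sin338°) = (2.7816, -1.1238)
|BD| = 9.2867
circle(B,9.00) ∩ circle(D,10.00): a=3.6204, h=8.2397
  candidates: C₊=(5.3782,7.4935) cross=76.520; C₋=(7.3724,-8.8649) cross=-76.520
  mode + wants cross > 0 → take C=(5.3782,7.4935) (cross=76.520)
ex = (C−B)/|BC| = (0.2885,0.9575); ey = (-0.9575,0.2885)
P = B + -3.26·ex + 0.86·ey = (1.0176,-3.9971)

1.02 -4.00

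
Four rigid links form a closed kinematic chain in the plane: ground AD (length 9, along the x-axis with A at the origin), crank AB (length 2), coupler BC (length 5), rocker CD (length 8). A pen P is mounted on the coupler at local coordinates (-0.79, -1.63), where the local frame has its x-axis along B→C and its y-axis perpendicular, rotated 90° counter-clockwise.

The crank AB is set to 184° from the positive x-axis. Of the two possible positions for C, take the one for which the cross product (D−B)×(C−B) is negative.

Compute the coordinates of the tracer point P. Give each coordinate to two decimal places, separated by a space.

-3.66 -0.85

A=(0,0), D=(9.00,0)
B = A + 2.00·(cos184°, sin184°) = (-1.9951, -0.1395)
|BD| = 10.9960
circle(B,5.00) ∩ circle(D,8.00): a=3.7246, h=3.3357
  candidates: C₊=(1.6869,3.2432) cross=36.680; C₋=(1.7715,-3.4277) cross=-36.680
  mode - wants cross < 0 → take C=(1.7715,-3.4277) (cross=-36.680)
ex = (C−B)/|BC| = (0.7533,-0.6576); ey = (0.6576,0.7533)
P = B + -0.79·ex + -1.63·ey = (-3.6622,-0.8479)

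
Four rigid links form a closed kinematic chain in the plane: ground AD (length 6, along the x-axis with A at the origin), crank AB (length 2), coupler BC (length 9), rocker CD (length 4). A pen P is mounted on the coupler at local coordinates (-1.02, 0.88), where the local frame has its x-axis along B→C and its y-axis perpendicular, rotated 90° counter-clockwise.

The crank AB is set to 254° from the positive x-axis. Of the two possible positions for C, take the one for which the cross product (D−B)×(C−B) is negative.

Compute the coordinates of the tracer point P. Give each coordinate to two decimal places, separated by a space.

A=(0,0), D=(6.00,0)
B = A + 2.00·(cos254°, sin254°) = (-0.5513, -1.9225)
|BD| = 6.8275
circle(B,9.00) ∩ circle(D,4.00): a=8.1739, h=3.7666
  candidates: C₊=(6.2313,3.9933) cross=25.717; C₋=(8.3525,-3.2351) cross=-25.717
  mode - wants cross < 0 → take C=(8.3525,-3.2351) (cross=-25.717)
ex = (C−B)/|BC| = (0.9893,-0.1458); ey = (0.1458,0.9893)
P = B + -1.02·ex + 0.88·ey = (-1.4320,-0.9032)

-1.43 -0.90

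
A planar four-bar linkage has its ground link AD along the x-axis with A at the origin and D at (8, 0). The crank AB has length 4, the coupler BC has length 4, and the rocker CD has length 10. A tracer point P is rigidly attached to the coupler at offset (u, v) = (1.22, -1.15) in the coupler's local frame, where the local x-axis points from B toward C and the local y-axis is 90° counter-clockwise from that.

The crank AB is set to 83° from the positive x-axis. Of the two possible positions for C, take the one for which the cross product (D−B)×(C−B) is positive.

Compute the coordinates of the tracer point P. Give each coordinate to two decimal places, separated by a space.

A=(0,0), D=(8.00,0)
B = A + 4.00·(cos83°, sin83°) = (0.4875, 3.9702)
|BD| = 8.4971
circle(B,4.00) ∩ circle(D,10.00): a=-0.6943, h=3.9393
  candidates: C₊=(1.7142,7.7774) cross=33.472; C₋=(-1.9670,0.8118) cross=-33.472
  mode + wants cross > 0 → take C=(1.7142,7.7774) (cross=33.472)
ex = (C−B)/|BC| = (0.3067,0.9518); ey = (-0.9518,0.3067)
P = B + 1.22·ex + -1.15·ey = (1.9562,4.7787)

1.96 4.78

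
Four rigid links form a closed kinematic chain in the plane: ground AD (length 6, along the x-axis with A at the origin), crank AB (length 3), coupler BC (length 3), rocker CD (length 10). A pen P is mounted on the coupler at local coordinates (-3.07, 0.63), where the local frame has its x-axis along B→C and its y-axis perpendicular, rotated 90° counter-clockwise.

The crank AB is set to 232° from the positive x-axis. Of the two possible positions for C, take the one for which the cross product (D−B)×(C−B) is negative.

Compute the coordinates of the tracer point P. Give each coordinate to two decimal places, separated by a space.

-0.58 0.50

A=(0,0), D=(6.00,0)
B = A + 3.00·(cos232°, sin232°) = (-1.8470, -2.3640)
|BD| = 8.1954
circle(B,3.00) ∩ circle(D,10.00): a=-1.4543, h=2.6240
  candidates: C₊=(-3.9963,-0.2711) cross=21.504; C₋=(-2.4825,-5.2959) cross=-21.504
  mode - wants cross < 0 → take C=(-2.4825,-5.2959) (cross=-21.504)
ex = (C−B)/|BC| = (-0.2118,-0.9773); ey = (0.9773,-0.2118)
P = B + -3.07·ex + 0.63·ey = (-0.5809,0.5028)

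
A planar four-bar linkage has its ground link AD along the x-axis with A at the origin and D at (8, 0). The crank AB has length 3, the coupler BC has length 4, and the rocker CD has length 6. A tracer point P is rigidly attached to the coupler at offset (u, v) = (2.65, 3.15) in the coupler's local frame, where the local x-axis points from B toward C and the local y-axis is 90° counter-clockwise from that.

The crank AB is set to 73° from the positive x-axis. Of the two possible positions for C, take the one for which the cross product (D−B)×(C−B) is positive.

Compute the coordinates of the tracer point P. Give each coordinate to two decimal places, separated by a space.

A=(0,0), D=(8.00,0)
B = A + 3.00·(cos73°, sin73°) = (0.8771, 2.8689)
|BD| = 7.6789
circle(B,4.00) ∩ circle(D,6.00): a=2.5372, h=3.0923
  candidates: C₊=(4.3859,4.7894) cross=23.746; C₋=(2.0753,-0.9474) cross=-23.746
  mode + wants cross > 0 → take C=(4.3859,4.7894) (cross=23.746)
ex = (C−B)/|BC| = (0.8772,0.4801); ey = (-0.4801,0.8772)
P = B + 2.65·ex + 3.15·ey = (1.6893,6.9044)

1.69 6.90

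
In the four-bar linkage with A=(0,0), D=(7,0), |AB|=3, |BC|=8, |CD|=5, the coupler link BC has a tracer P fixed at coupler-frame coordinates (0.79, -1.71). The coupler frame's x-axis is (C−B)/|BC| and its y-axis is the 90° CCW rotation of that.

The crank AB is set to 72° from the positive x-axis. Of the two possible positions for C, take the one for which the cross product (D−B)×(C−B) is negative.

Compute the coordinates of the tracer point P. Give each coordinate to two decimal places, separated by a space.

A=(0,0), D=(7.00,0)
B = A + 3.00·(cos72°, sin72°) = (0.9271, 2.8532)
|BD| = 6.7098
circle(B,8.00) ∩ circle(D,5.00): a=6.2611, h=4.9798
  candidates: C₊=(8.7114,4.6980) cross=33.414; C₋=(4.4763,-4.3164) cross=-33.414
  mode - wants cross < 0 → take C=(4.4763,-4.3164) (cross=-33.414)
ex = (C−B)/|BC| = (0.4437,-0.8962); ey = (0.8962,0.4437)
P = B + 0.79·ex + -1.71·ey = (-0.2549,1.3865)

-0.25 1.39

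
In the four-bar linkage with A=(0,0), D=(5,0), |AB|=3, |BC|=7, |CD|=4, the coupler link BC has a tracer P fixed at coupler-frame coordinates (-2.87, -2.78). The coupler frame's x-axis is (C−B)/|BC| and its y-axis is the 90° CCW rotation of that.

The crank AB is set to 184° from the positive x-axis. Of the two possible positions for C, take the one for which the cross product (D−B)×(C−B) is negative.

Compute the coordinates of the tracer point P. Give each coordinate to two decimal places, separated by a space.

-6.84 -1.28

A=(0,0), D=(5.00,0)
B = A + 3.00·(cos184°, sin184°) = (-2.9927, -0.2093)
|BD| = 7.9954
circle(B,7.00) ∩ circle(D,4.00): a=6.0614, h=3.5014
  candidates: C₊=(2.9750,3.4495) cross=27.995; C₋=(3.1583,-3.5508) cross=-27.995
  mode - wants cross < 0 → take C=(3.1583,-3.5508) (cross=-27.995)
ex = (C−B)/|BC| = (0.8787,-0.4774); ey = (0.4774,0.8787)
P = B + -2.87·ex + -2.78·ey = (-6.8416,-1.2821)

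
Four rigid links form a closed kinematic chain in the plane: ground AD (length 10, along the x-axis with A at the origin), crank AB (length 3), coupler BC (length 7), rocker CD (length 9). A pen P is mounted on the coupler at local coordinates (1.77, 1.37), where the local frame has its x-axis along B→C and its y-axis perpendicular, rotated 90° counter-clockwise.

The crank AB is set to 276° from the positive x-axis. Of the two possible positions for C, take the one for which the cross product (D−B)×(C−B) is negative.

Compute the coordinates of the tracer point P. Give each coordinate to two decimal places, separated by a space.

2.54 -3.19

A=(0,0), D=(10.00,0)
B = A + 3.00·(cos276°, sin276°) = (0.3136, -2.9836)
|BD| = 10.1355
circle(B,7.00) ∩ circle(D,9.00): a=3.4891, h=6.0684
  candidates: C₊=(1.8618,3.8431) cross=61.507; C₋=(5.4345,-7.7560) cross=-61.507
  mode - wants cross < 0 → take C=(5.4345,-7.7560) (cross=-61.507)
ex = (C−B)/|BC| = (0.7316,-0.6818); ey = (0.6818,0.7316)
P = B + 1.77·ex + 1.37·ey = (2.5425,-3.1881)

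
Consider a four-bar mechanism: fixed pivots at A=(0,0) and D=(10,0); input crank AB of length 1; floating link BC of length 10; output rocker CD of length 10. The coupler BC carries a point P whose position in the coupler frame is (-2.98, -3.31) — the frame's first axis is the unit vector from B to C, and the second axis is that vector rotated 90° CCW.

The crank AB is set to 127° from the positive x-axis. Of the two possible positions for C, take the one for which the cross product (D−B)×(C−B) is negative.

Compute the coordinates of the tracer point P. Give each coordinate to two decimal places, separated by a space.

-4.92 1.89

A=(0,0), D=(10.00,0)
B = A + 1.00·(cos127°, sin127°) = (-0.6018, 0.7986)
|BD| = 10.6319
circle(B,10.00) ∩ circle(D,10.00): a=5.3159, h=8.4700
  candidates: C₊=(5.3353,8.8454) cross=90.052; C₋=(4.0628,-8.0468) cross=-90.052
  mode - wants cross < 0 → take C=(4.0628,-8.0468) (cross=-90.052)
ex = (C−B)/|BC| = (0.4665,-0.8845); ey = (0.8845,0.4665)
P = B + -2.98·ex + -3.31·ey = (-4.9197,1.8906)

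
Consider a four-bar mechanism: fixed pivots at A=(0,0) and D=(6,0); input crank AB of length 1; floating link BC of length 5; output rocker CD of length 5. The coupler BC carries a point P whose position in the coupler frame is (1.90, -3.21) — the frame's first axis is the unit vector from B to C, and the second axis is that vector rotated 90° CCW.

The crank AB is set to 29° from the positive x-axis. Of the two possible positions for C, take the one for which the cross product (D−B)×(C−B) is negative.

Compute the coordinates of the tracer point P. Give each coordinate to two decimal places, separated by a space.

A=(0,0), D=(6.00,0)
B = A + 1.00·(cos29°, sin29°) = (0.8746, 0.4848)
|BD| = 5.1483
circle(B,5.00) ∩ circle(D,5.00): a=2.5741, h=4.2865
  candidates: C₊=(3.8410,4.5098) cross=22.068; C₋=(3.0337,-4.0250) cross=-22.068
  mode - wants cross < 0 → take C=(3.0337,-4.0250) (cross=-22.068)
ex = (C−B)/|BC| = (0.4318,-0.9020); ey = (0.9020,0.4318)
P = B + 1.90·ex + -3.21·ey = (-1.2003,-2.6150)

-1.20 -2.62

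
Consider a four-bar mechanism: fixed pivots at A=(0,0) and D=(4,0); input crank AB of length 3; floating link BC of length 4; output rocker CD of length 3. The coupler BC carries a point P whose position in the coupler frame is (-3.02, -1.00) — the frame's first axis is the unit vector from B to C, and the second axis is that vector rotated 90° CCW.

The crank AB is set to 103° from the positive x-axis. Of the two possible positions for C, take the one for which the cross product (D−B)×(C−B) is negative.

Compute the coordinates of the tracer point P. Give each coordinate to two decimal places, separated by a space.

A=(0,0), D=(4.00,0)
B = A + 3.00·(cos103°, sin103°) = (-0.6749, 2.9231)
|BD| = 5.5135
circle(B,4.00) ∩ circle(D,3.00): a=3.3916, h=2.1207
  candidates: C₊=(3.3251,2.9231) cross=11.692; C₋=(1.0765,-0.6731) cross=-11.692
  mode - wants cross < 0 → take C=(1.0765,-0.6731) (cross=-11.692)
ex = (C−B)/|BC| = (0.4378,-0.8991); ey = (0.8991,0.4378)
P = B + -3.02·ex + -1.00·ey = (-2.8962,5.2004)

-2.90 5.20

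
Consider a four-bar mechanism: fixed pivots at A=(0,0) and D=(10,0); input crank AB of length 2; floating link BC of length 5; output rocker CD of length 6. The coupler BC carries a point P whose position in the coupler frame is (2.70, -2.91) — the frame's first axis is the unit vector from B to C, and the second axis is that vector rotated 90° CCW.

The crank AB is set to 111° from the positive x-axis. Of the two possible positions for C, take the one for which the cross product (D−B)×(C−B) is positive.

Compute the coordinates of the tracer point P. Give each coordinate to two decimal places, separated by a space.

A=(0,0), D=(10.00,0)
B = A + 2.00·(cos111°, sin111°) = (-0.7167, 1.8672)
|BD| = 10.8782
circle(B,5.00) ∩ circle(D,6.00): a=4.9335, h=0.8128
  candidates: C₊=(4.2831,1.8211) cross=8.842; C₋=(4.0040,0.2196) cross=-8.842
  mode + wants cross > 0 → take C=(4.2831,1.8211) (cross=8.842)
ex = (C−B)/|BC| = (1.0000,-0.0092); ey = (0.0092,1.0000)
P = B + 2.70·ex + -2.91·ey = (1.9564,-1.0676)

1.96 -1.07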